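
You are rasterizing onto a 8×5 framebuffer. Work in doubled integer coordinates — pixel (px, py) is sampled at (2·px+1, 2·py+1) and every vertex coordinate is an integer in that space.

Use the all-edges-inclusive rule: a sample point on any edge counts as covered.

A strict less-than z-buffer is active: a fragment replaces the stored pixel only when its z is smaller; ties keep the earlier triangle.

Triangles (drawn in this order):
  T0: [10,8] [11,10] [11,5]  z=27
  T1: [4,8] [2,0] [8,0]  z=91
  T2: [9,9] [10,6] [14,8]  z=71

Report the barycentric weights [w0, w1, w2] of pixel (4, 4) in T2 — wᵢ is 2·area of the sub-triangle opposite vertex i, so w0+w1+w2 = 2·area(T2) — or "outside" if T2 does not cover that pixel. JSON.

T0:
  2·area = 5  (B↔C swapped to make it positive)
  edge (10, 8)→(11, 5): d=(1,-3) inclusive
  edge (11, 5)→(11, 10): d=(0,5) inclusive
  edge (11, 10)→(10, 8): d=(-1,-2) inclusive
    (5,0)@(11, 1): e=[-4,0,9] → ·  [on edge]
    (5,1)@(11, 3): e=[-2,0,7] → ·  [on edge]
    (5,2)@(11, 5): e=[0,0,5] → #  [on edge]
    (6,2)@(13, 5): e=[6,-10,9] → ·
    (5,3)@(11, 7): e=[2,0,3] → #  [on edge]
    (6,3)@(13, 7): e=[8,-10,7] → ·
    (5,4)@(11, 9): e=[4,0,1] → #  [on edge]
    (6,4)@(13, 9): e=[10,-10,5] → ·
  covered (3 px):
    · · · · · · · ·
    · · · · · · · ·
    · · · · · # · ·
    · · · · · # · ·
    · · · · · # · ·
T1:
  2·area = 48
  edge (4, 8)→(2, 0): d=(-2,-8) inclusive
  edge (2, 0)→(8, 0): d=(6,0) inclusive
  edge (8, 0)→(4, 8): d=(-4,8) inclusive
    (1,0)@(3, 1): e=[6,6,36] → #
    (2,0)@(5, 1): e=[22,6,20] → #
    (3,0)@(7, 1): e=[38,6,4] → #
    (4,0)@(9, 1): e=[54,6,-12] → ·
    (1,1)@(3, 3): e=[2,18,28] → #
    (3,1)@(7, 3): e=[34,18,-4] → ·
    (1,2)@(3, 5): e=[-2,30,20] → ·
    (2,2)@(5, 5): e=[14,30,4] → #
    (3,2)@(7, 5): e=[30,30,-12] → ·
    (2,3)@(5, 7): e=[10,42,-4] → ·
  covered (6 px):
    · # # # · · · ·
    · # # · · · · ·
    · · # · · · · ·
    · · · · · · · ·
    · · · · · · · ·
T2:
  2·area = 14
  edge (9, 9)→(10, 6): d=(1,-3) inclusive
  edge (10, 6)→(14, 8): d=(4,2) inclusive
  edge (14, 8)→(9, 9): d=(-5,1) inclusive
    (5,1)@(11, 3): e=[0,-14,28] → ·  [on edge]
    (5,3)@(11, 7): e=[4,2,8] → #
    (6,3)@(13, 7): e=[10,-2,6] → ·
    (4,4)@(9, 9): e=[0,14,0] → #  [on edge]
    (5,4)@(11, 9): e=[6,10,-2] → ·
  covered (2 px):
    · · · · · · · ·
    · · · · · · · ·
    · · · · · · · ·
    · · · · · # · ·
    · · · · # · · ·

Final: [14,0,0]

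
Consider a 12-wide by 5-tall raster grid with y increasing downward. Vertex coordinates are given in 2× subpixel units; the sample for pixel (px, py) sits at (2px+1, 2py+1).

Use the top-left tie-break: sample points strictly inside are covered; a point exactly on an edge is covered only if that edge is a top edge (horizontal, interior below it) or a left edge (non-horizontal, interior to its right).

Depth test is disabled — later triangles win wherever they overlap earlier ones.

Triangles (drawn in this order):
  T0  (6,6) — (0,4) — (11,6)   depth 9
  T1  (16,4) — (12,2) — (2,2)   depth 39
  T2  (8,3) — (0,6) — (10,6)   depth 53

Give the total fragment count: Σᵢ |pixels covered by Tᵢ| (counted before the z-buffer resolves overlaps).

T0:
  2·area = 10
  edge (6, 6)→(0, 4): d=(-6,-2) top-left  bias=+0
  edge (0, 4)→(11, 6): d=(11,2) right/bottom  bias=-1
  edge (11, 6)→(6, 6): d=(-5,0) right/bottom  bias=-1
    (1,2)@(3, 5): e=[0,5,5] → #  [on edge]
    (2,2)@(5, 5): e=[4,1,5] → #
    (3,2)@(7, 5): e=[8,-3,5] → ·
    (1,3)@(3, 7): e=[-12,27,-5] → ·
    (2,3)@(5, 7): e=[-8,23,-5] → ·
    (4,3)@(9, 7): e=[0,15,-5] → ·  [on edge]
    (7,4)@(15, 9): e=[0,25,-15] → ·  [on edge]
  covered (2 px):
    · · · · · · · · · · · ·
    · · · · · · · · · · · ·
    · # # · · · · · · · · ·
    · · · · · · · · · · · ·
    · · · · · · · · · · · ·
T1:
  2·area = 20  (B↔C swapped to make it positive)
  edge (16, 4)→(2, 2): d=(-14,-2) top-left  bias=+0
  edge (2, 2)→(12, 2): d=(10,0) top-left  bias=+0
  edge (12, 2)→(16, 4): d=(4,2) right/bottom  bias=-1
    (4,1)@(9, 3): e=[0,10,10] → #  [on edge]
    (5,1)@(11, 3): e=[4,10,6] → #
    (6,1)@(13, 3): e=[8,10,2] → #
    (7,1)@(15, 3): e=[12,10,-2] → ·
    (4,2)@(9, 5): e=[-28,30,18] → ·
    (5,2)@(11, 5): e=[-24,30,14] → ·
    (6,2)@(13, 5): e=[-20,30,10] → ·
    (11,2)@(23, 5): e=[0,30,-10] → ·  [on edge]
  covered (3 px):
    · · · · · · · · · · · ·
    · · · · # # # · · · · ·
    · · · · · · · · · · · ·
    · · · · · · · · · · · ·
    · · · · · · · · · · · ·
T2:
  2·area = 30  (B↔C swapped to make it positive)
  edge (8, 3)→(10, 6): d=(2,3) right/bottom  bias=-1
  edge (10, 6)→(0, 6): d=(-10,0) right/bottom  bias=-1
  edge (0, 6)→(8, 3): d=(8,-3) top-left  bias=+0
    (1,2)@(3, 5): e=[19,10,1] → #
    (2,2)@(5, 5): e=[13,10,7] → #
    (3,2)@(7, 5): e=[7,10,13] → #
    (4,2)@(9, 5): e=[1,10,19] → #
    (5,2)@(11, 5): e=[-5,10,25] → ·
    (1,3)@(3, 7): e=[23,-10,17] → ·
    (2,3)@(5, 7): e=[17,-10,23] → ·
    (3,3)@(7, 7): e=[11,-10,29] → ·
    (4,3)@(9, 7): e=[5,-10,35] → ·
  covered (4 px):
    · · · · · · · · · · · ·
    · · · · · · · · · · · ·
    · # # # # · · · · · · ·
    · · · · · · · · · · · ·
    · · · · · · · · · · · ·

Result: 9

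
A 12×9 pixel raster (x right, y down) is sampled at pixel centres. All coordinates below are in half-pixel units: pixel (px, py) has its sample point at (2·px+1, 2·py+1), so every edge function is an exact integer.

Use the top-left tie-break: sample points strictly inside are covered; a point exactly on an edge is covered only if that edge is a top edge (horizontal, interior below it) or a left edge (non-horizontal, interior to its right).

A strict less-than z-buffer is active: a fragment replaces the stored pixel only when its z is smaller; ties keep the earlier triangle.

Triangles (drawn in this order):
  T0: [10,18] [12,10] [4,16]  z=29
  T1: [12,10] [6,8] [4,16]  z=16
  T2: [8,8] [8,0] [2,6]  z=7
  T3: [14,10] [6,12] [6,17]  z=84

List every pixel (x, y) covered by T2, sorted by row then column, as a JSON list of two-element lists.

T0:
  2·area = 52  (B↔C swapped to make it positive)
  edge (10, 18)→(4, 16): d=(-6,-2) top-left  bias=+0
  edge (4, 16)→(12, 10): d=(8,-6) top-left  bias=+0
  edge (12, 10)→(10, 18): d=(-2,8) right/bottom  bias=-1
    (5,5)@(11, 11): e=[44,2,6] → █
    (6,5)@(13, 11): e=[48,14,-10] → ·
    (4,6)@(9, 13): e=[28,6,18] → █
    (6,6)@(13, 13): e=[36,30,-14] → ·
    (0,7)@(1, 15): e=[0,-26,78] → ·  [on edge]
    (3,7)@(7, 15): e=[12,10,30] → █
    (5,7)@(11, 15): e=[20,34,-2] → ·
    (3,8)@(7, 17): e=[0,26,26] → █  [on edge]
    (5,8)@(11, 17): e=[8,50,-6] → ·
  covered (7 px):
    · · · · · · · · · · · ·
    · · · · · · · · · · · ·
    · · · · · · · · · · · ·
    · · · · · · · · · · · ·
    · · · · · · · · · · · ·
    · · · · · █ · · · · · ·
    · · · · █ █ · · · · · ·
    · · · █ █ · · · · · · ·
    · · · █ █ · · · · · · ·
T1:
  2·area = 52  (B↔C swapped to make it positive)
  edge (12, 10)→(4, 16): d=(-8,6) right/bottom  bias=-1
  edge (4, 16)→(6, 8): d=(2,-8) top-left  bias=+0
  edge (6, 8)→(12, 10): d=(6,2) right/bottom  bias=-1
    (1,3)@(3, 7): e=[78,-26,0] → ·  [on edge]
    (3,4)@(7, 9): e=[38,10,4] → █
    (4,4)@(9, 9): e=[26,26,0] → ·  [on edge]
    (3,5)@(7, 11): e=[22,14,16] → █
    (4,5)@(9, 11): e=[10,30,12] → █
    (5,5)@(11, 11): e=[-2,46,8] → ·
    (7,5)@(15, 11): e=[-26,78,0] → ·  [on edge]
    (2,6)@(5, 13): e=[18,2,32] → █
    (4,6)@(9, 13): e=[-6,34,24] → ·
    (10,6)@(21, 13): e=[-78,130,0] → ·  [on edge]
    (2,7)@(5, 15): e=[2,6,44] → █
    (3,7)@(7, 15): e=[-10,22,40] → ·
  covered (6 px):
    · · · · · · · · · · · ·
    · · · · · · · · · · · ·
    · · · · · · · · · · · ·
    · · · · · · · · · · · ·
    · · · █ · · · · · · · ·
    · · · █ █ · · · · · · ·
    · · █ █ · · · · · · · ·
    · · █ · · · · · · · · ·
    · · · · · · · · · · · ·
T2:
  2·area = 48  (B↔C swapped to make it positive)
  edge (8, 8)→(2, 6): d=(-6,-2) top-left  bias=+0
  edge (2, 6)→(8, 0): d=(6,-6) top-left  bias=+0
  edge (8, 0)→(8, 8): d=(0,8) right/bottom  bias=-1
    (3,0)@(7, 1): e=[40,0,8] → █  [on edge]
    (4,0)@(9, 1): e=[44,12,-8] → ·
    (2,1)@(5, 3): e=[24,0,24] → █  [on edge]
    (4,1)@(9, 3): e=[32,24,-8] → ·
    (1,2)@(3, 5): e=[8,0,40] → █  [on edge]
    (4,2)@(9, 5): e=[20,36,-8] → ·
    (0,3)@(1, 7): e=[-8,0,56] → ·  [on edge]
    (1,3)@(3, 7): e=[-4,12,40] → ·
    (2,3)@(5, 7): e=[0,24,24] → █  [on edge]
    (4,3)@(9, 7): e=[8,48,-8] → ·
    (2,4)@(5, 9): e=[-12,36,24] → ·
    (3,4)@(7, 9): e=[-8,48,8] → ·
    (5,4)@(11, 9): e=[0,72,-24] → ·  [on edge]
    (8,5)@(17, 11): e=[0,120,-72] → ·  [on edge]
    (11,6)@(23, 13): e=[0,168,-120] → ·  [on edge]
  covered (8 px):
    · · · █ · · · · · · · ·
    · · █ █ · · · · · · · ·
    · █ █ █ · · · · · · · ·
    · · █ █ · · · · · · · ·
    · · · · · · · · · · · ·
    · · · · · · · · · · · ·
    · · · · · · · · · · · ·
    · · · · · · · · · · · ·
    · · · · · · · · · · · ·
T3:
  2·area = 40  (B↔C swapped to make it positive)
  edge (14, 10)→(6, 17): d=(-8,7) right/bottom  bias=-1
  edge (6, 17)→(6, 12): d=(0,-5) top-left  bias=+0
  edge (6, 12)→(14, 10): d=(8,-2) top-left  bias=+0
    (5,5)@(11, 11): e=[13,25,2] → █
    (6,5)@(13, 11): e=[-1,35,6] → ·
    (3,6)@(7, 13): e=[25,5,10] → █
    (4,6)@(9, 13): e=[11,15,14] → █
    (5,6)@(11, 13): e=[-3,25,18] → ·
    (3,7)@(7, 15): e=[9,5,26] → █
    (4,7)@(9, 15): e=[-5,15,30] → ·
    (3,8)@(7, 17): e=[-7,5,42] → ·
  covered (4 px):
    · · · · · · · · · · · ·
    · · · · · · · · · · · ·
    · · · · · · · · · · · ·
    · · · · · · · · · · · ·
    · · · · · · · · · · · ·
    · · · · · █ · · · · · ·
    · · · █ █ · · · · · · ·
    · · · █ · · · · · · · ·
    · · · · · · · · · · · ·

Final: [[3,0],[2,1],[3,1],[1,2],[2,2],[3,2],[2,3],[3,3]]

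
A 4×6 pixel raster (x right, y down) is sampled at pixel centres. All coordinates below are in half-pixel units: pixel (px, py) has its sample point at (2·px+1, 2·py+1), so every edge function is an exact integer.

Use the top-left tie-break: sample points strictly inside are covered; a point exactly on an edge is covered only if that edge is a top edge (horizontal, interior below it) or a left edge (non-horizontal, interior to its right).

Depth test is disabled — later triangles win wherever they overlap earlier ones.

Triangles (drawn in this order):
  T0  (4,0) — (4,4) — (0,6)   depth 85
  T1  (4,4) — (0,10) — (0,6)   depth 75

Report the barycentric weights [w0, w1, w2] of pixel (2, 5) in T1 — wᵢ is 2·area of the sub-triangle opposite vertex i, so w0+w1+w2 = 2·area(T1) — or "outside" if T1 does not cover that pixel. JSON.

T0:
  2·area = 16
  edge (4, 0)→(4, 4): d=(0,4) right/bottom  bias=-1
  edge (4, 4)→(0, 6): d=(-4,2) right/bottom  bias=-1
  edge (0, 6)→(4, 0): d=(4,-6) top-left  bias=+0
    (1,1)@(3, 3): e=[4,6,6] → #
    (2,1)@(5, 3): e=[-4,2,18] → ·
    (0,2)@(1, 5): e=[12,2,2] → #
    (1,2)@(3, 5): e=[4,-2,14] → ·
    (0,3)@(1, 7): e=[12,-6,10] → ·
  covered (2 px):
    · · · ·
    · # · ·
    # · · ·
    · · · ·
    · · · ·
    · · · ·
T1:
  2·area = 16
  edge (4, 4)→(0, 10): d=(-4,6) right/bottom  bias=-1
  edge (0, 10)→(0, 6): d=(0,-4) top-left  bias=+0
  edge (0, 6)→(4, 4): d=(4,-2) top-left  bias=+0
    (1,2)@(3, 5): e=[2,12,2] → #
    (2,2)@(5, 5): e=[-10,20,6] → ·
    (0,3)@(1, 7): e=[6,4,6] → #
    (1,3)@(3, 7): e=[-6,12,10] → ·
    (0,4)@(1, 9): e=[-2,4,14] → ·
  covered (2 px):
    · · · ·
    · · · ·
    · # · ·
    # · · ·
    · · · ·
    · · · ·

Final: "outside"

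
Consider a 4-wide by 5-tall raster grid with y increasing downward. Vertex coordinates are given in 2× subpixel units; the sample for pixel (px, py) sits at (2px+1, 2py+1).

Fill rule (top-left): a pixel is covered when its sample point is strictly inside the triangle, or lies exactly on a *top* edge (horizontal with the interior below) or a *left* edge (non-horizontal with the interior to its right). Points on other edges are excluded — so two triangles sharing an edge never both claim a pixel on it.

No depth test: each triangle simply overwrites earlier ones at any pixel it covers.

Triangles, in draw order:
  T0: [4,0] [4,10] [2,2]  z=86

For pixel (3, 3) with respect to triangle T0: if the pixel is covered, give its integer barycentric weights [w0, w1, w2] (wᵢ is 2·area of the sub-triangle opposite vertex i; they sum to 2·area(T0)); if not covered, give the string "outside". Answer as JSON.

T0:
  2·area = 20
  edge (4, 0)→(4, 10): d=(0,10) right/bottom  bias=-1
  edge (4, 10)→(2, 2): d=(-2,-8) top-left  bias=+0
  edge (2, 2)→(4, 0): d=(2,-2) top-left  bias=+0
    (1,0)@(3, 1): e=[10,10,0] → X  [on edge]
    (2,0)@(5, 1): e=[-10,26,4] → .
    (0,1)@(1, 3): e=[30,-10,0] → .  [on edge]
    (1,1)@(3, 3): e=[10,6,4] → X
    (2,1)@(5, 3): e=[-10,22,8] → .
    (1,2)@(3, 5): e=[10,2,8] → X
    (2,2)@(5, 5): e=[-10,18,12] → .
    (1,3)@(3, 7): e=[10,-2,12] → .
  covered (3 px):
    . X . .
    . X . .
    . X . .
    . . . .
    . . . .

Result: "outside"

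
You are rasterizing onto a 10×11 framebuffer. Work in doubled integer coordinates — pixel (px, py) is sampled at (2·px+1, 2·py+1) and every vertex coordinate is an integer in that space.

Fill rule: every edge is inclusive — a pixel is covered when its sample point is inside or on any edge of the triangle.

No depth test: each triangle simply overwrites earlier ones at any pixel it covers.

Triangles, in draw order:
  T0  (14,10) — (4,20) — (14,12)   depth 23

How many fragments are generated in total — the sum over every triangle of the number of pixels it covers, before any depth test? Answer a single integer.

T0:
  2·area = 20  (B↔C swapped to make it positive)
  edge (14, 10)→(14, 12): d=(0,2) inclusive
  edge (14, 12)→(4, 20): d=(-10,8) inclusive
  edge (4, 20)→(14, 10): d=(10,-10) inclusive
    (9,2)@(19, 5): e=[-10,30,0] → .  [on edge]
    (8,3)@(17, 7): e=[-6,26,0] → .  [on edge]
    (7,4)@(15, 9): e=[-2,22,0] → .  [on edge]
    (6,5)@(13, 11): e=[2,18,0] → X  [on edge]
    (7,5)@(15, 11): e=[-2,2,20] → .
    (5,6)@(11, 13): e=[6,14,0] → X  [on edge]
    (6,6)@(13, 13): e=[2,-2,20] → .
    (4,7)@(9, 15): e=[10,10,0] → X  [on edge]
    (5,7)@(11, 15): e=[6,-6,20] → .
    (3,8)@(7, 17): e=[14,6,0] → X  [on edge]
    (4,8)@(9, 17): e=[10,-10,20] → .
    (2,9)@(5, 19): e=[18,2,0] → X  [on edge]
    (1,10)@(3, 21): e=[22,-2,0] → .  [on edge]
  covered (5 px):
    . . . . . . . . . .
    . . . . . . . . . .
    . . . . . . . . . .
    . . . . . . . . . .
    . . . . . . . . . .
    . . . . . . X . . .
    . . . . . X . . . .
    . . . . X . . . . .
    . . . X . . . . . .
    . . X . . . . . . .
    . . . . . . . . . .

Final: 5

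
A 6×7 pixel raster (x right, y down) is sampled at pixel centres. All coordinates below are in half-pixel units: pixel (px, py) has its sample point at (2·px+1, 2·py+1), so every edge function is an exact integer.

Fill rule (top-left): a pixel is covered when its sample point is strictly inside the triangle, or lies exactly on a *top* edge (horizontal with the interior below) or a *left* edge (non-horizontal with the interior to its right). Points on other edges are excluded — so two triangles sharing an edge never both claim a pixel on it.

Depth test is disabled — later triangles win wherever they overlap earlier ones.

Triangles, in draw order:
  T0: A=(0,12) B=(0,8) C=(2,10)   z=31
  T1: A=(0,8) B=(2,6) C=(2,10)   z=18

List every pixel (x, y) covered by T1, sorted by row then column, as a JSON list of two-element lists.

T0:
  2·area = 8
  edge (0, 12)→(0, 8): d=(0,-4) top-left  bias=+0
  edge (0, 8)→(2, 10): d=(2,2) right/bottom  bias=-1
  edge (2, 10)→(0, 12): d=(-2,2) right/bottom  bias=-1
    (5,0)@(11, 1): e=[44,-36,0] → ·  [on edge]
    (4,1)@(9, 3): e=[36,-28,0] → ·  [on edge]
    (3,2)@(7, 5): e=[28,-20,0] → ·  [on edge]
    (2,3)@(5, 7): e=[20,-12,0] → ·  [on edge]
    (0,4)@(1, 9): e=[4,0,4] → ·  [on edge]
    (1,4)@(3, 9): e=[12,-4,0] → ·  [on edge]
    (0,5)@(1, 11): e=[4,4,0] → ·  [on edge]
    (1,5)@(3, 11): e=[12,0,-4] → ·  [on edge]
    (2,6)@(5, 13): e=[20,0,-12] → ·  [on edge]
  covered (0 px):
    · · · · · ·
    · · · · · ·
    · · · · · ·
    · · · · · ·
    · · · · · ·
    · · · · · ·
    · · · · · ·
T1:
  2·area = 8
  edge (0, 8)→(2, 6): d=(2,-2) top-left  bias=+0
  edge (2, 6)→(2, 10): d=(0,4) right/bottom  bias=-1
  edge (2, 10)→(0, 8): d=(-2,-2) top-left  bias=+0
    (3,0)@(7, 1): e=[0,-20,28] → ·  [on edge]
    (2,1)@(5, 3): e=[0,-12,20] → ·  [on edge]
    (1,2)@(3, 5): e=[0,-4,12] → ·  [on edge]
    (0,3)@(1, 7): e=[0,4,4] → #  [on edge]
    (1,3)@(3, 7): e=[4,-4,8] → ·
    (0,4)@(1, 9): e=[4,4,0] → #  [on edge]
    (1,4)@(3, 9): e=[8,-4,4] → ·
    (0,5)@(1, 11): e=[8,4,-4] → ·
    (1,5)@(3, 11): e=[12,-4,0] → ·  [on edge]
    (2,6)@(5, 13): e=[20,-12,0] → ·  [on edge]
  covered (2 px):
    · · · · · ·
    · · · · · ·
    · · · · · ·
    # · · · · ·
    # · · · · ·
    · · · · · ·
    · · · · · ·

Result: [[0,3],[0,4]]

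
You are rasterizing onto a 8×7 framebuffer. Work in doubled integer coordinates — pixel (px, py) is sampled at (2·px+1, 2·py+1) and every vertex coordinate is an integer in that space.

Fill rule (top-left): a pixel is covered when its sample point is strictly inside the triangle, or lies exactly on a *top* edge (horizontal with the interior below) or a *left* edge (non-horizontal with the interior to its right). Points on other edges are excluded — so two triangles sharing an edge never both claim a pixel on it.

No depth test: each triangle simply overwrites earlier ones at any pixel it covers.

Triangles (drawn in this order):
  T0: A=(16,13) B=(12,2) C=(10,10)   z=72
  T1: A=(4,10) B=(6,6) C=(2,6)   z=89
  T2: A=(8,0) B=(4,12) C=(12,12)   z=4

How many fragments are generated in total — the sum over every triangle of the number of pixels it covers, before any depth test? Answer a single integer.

T0:
  2·area = 54  (B↔C swapped to make it positive)
  edge (16, 13)→(10, 10): d=(-6,-3) top-left  bias=+0
  edge (10, 10)→(12, 2): d=(2,-8) top-left  bias=+0
  edge (12, 2)→(16, 13): d=(4,11) right/bottom  bias=-1
    (6,2)@(13, 5): e=[39,14,1] → X
    (7,2)@(15, 5): e=[45,30,-21] → .
    (5,3)@(11, 7): e=[21,2,31] → X
    (7,3)@(15, 7): e=[33,34,-13] → .
    (5,4)@(11, 9): e=[9,6,39] → X
    (7,4)@(15, 9): e=[21,38,-5] → .
    (5,5)@(11, 11): e=[-3,10,47] → .
    (6,5)@(13, 11): e=[3,26,25] → X
    (7,5)@(15, 11): e=[9,42,3] → X
    (6,6)@(13, 13): e=[-9,30,33] → .
    (7,6)@(15, 13): e=[-3,46,11] → .
  covered (7 px):
    . . . . . . . .
    . . . . . . . .
    . . . . . . X .
    . . . . . X X .
    . . . . . X X .
    . . . . . . X X
    . . . . . . . .
T1:
  2·area = 16  (B↔C swapped to make it positive)
  edge (4, 10)→(2, 6): d=(-2,-4) top-left  bias=+0
  edge (2, 6)→(6, 6): d=(4,0) top-left  bias=+0
  edge (6, 6)→(4, 10): d=(-2,4) right/bottom  bias=-1
    (1,3)@(3, 7): e=[2,4,10] → X
    (2,3)@(5, 7): e=[10,4,2] → X
    (3,3)@(7, 7): e=[18,4,-6] → .
    (1,4)@(3, 9): e=[-2,12,6] → .
    (2,4)@(5, 9): e=[6,12,-2] → .
  covered (2 px):
    . . . . . . . .
    . . . . . . . .
    . . . . . . . .
    . X X . . . . .
    . . . . . . . .
    . . . . . . . .
    . . . . . . . .
T2:
  2·area = 96  (B↔C swapped to make it positive)
  edge (8, 0)→(12, 12): d=(4,12) right/bottom  bias=-1
  edge (12, 12)→(4, 12): d=(-8,0) right/bottom  bias=-1
  edge (4, 12)→(8, 0): d=(4,-12) top-left  bias=+0
    (3,1)@(7, 3): e=[24,72,0] → X  [on edge]
    (4,1)@(9, 3): e=[0,72,24] → .  [on edge]
    (3,2)@(7, 5): e=[32,56,8] → X
    (4,2)@(9, 5): e=[8,56,32] → X
    (5,2)@(11, 5): e=[-16,56,56] → .
    (3,3)@(7, 7): e=[40,40,16] → X
    (5,3)@(11, 7): e=[-8,40,64] → .
    (2,4)@(5, 9): e=[72,24,0] → X  [on edge]
    (5,4)@(11, 9): e=[0,24,72] → .  [on edge]
    (2,5)@(5, 11): e=[80,8,8] → X
    (5,5)@(11, 11): e=[8,8,80] → X
    (6,5)@(13, 11): e=[-16,8,104] → .
  covered (12 px):
    . . . . . . . .
    . . . X . . . .
    . . . X X . . .
    . . . X X . . .
    . . X X X . . .
    . . X X X X . .
    . . . . . . . .

Final: 21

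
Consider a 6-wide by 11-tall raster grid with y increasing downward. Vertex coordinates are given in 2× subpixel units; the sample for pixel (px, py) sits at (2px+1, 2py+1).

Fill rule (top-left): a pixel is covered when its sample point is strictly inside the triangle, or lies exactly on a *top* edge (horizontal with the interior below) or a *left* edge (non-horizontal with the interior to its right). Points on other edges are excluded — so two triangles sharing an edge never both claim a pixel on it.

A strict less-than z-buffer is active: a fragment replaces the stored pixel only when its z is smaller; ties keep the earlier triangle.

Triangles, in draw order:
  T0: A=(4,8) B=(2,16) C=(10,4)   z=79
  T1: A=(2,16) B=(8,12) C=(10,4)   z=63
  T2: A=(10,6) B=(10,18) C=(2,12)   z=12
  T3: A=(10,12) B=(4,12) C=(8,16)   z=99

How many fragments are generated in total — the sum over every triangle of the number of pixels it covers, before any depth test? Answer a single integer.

T0:
  2·area = 40  (B↔C swapped to make it positive)
  edge (4, 8)→(10, 4): d=(6,-4) top-left  bias=+0
  edge (10, 4)→(2, 16): d=(-8,12) right/bottom  bias=-1
  edge (2, 16)→(4, 8): d=(2,-8) top-left  bias=+0
    (4,2)@(9, 5): e=[2,4,34] → #
    (5,2)@(11, 5): e=[10,-20,50] → ·
    (3,3)@(7, 7): e=[6,12,22] → #
    (4,3)@(9, 7): e=[14,-12,38] → ·
    (2,4)@(5, 9): e=[10,20,10] → #
    (3,4)@(7, 9): e=[18,-4,26] → ·
    (2,5)@(5, 11): e=[22,4,14] → #
    (3,5)@(7, 11): e=[30,-20,30] → ·
    (1,6)@(3, 13): e=[26,12,2] → #
    (2,6)@(5, 13): e=[34,-12,18] → ·
    (1,7)@(3, 15): e=[38,-4,6] → ·
  covered (5 px):
    · · · · · ·
    · · · · · ·
    · · · · # ·
    · · · # · ·
    · · # · · ·
    · · # · · ·
    · # · · · ·
    · · · · · ·
    · · · · · ·
    · · · · · ·
    · · · · · ·
T1:
  2·area = 40  (B↔C swapped to make it positive)
  edge (2, 16)→(10, 4): d=(8,-12) top-left  bias=+0
  edge (10, 4)→(8, 12): d=(-2,8) right/bottom  bias=-1
  edge (8, 12)→(2, 16): d=(-6,4) right/bottom  bias=-1
    (4,3)@(9, 7): e=[12,2,26] → #
    (5,3)@(11, 7): e=[36,-14,18] → ·
    (3,4)@(7, 9): e=[4,14,22] → #
    (4,4)@(9, 9): e=[28,-2,14] → ·
    (3,5)@(7, 11): e=[20,10,10] → #
    (4,5)@(9, 11): e=[44,-6,2] → ·
    (2,6)@(5, 13): e=[12,22,6] → #
    (3,6)@(7, 13): e=[36,6,-2] → ·
    (1,7)@(3, 15): e=[4,34,2] → #
    (2,7)@(5, 15): e=[28,18,-6] → ·
    (1,8)@(3, 17): e=[20,30,-10] → ·
  covered (5 px):
    · · · · · ·
    · · · · · ·
    · · · · · ·
    · · · · # ·
    · · · # · ·
    · · · # · ·
    · · # · · ·
    · # · · · ·
    · · · · · ·
    · · · · · ·
    · · · · · ·
T2:
  2·area = 96
  edge (10, 6)→(10, 18): d=(0,12) right/bottom  bias=-1
  edge (10, 18)→(2, 12): d=(-8,-6) top-left  bias=+0
  edge (2, 12)→(10, 6): d=(8,-6) top-left  bias=+0
    (4,3)@(9, 7): e=[12,82,2] → #
    (5,3)@(11, 7): e=[-12,94,14] → ·
    (3,4)@(7, 9): e=[36,54,6] → #
    (5,4)@(11, 9): e=[-12,78,30] → ·
    (2,5)@(5, 11): e=[60,26,10] → #
    (5,5)@(11, 11): e=[-12,62,46] → ·
    (2,6)@(5, 13): e=[60,10,26] → #
    (5,6)@(11, 13): e=[-12,46,62] → ·
    (2,7)@(5, 15): e=[60,-6,42] → ·
    (3,7)@(7, 15): e=[36,6,54] → #
    (5,7)@(11, 15): e=[-12,30,78] → ·
    (3,8)@(7, 17): e=[36,-10,70] → ·
  covered (12 px):
    · · · · · ·
    · · · · · ·
    · · · · · ·
    · · · · # ·
    · · · # # ·
    · · # # # ·
    · · # # # ·
    · · · # # ·
    · · · · # ·
    · · · · · ·
    · · · · · ·
T3:
  2·area = 24  (B↔C swapped to make it positive)
  edge (10, 12)→(8, 16): d=(-2,4) right/bottom  bias=-1
  edge (8, 16)→(4, 12): d=(-4,-4) top-left  bias=+0
  edge (4, 12)→(10, 12): d=(6,0) top-left  bias=+0
    (0,4)@(1, 9): e=[42,0,-18] → ·  [on edge]
    (1,5)@(3, 11): e=[30,0,-6] → ·  [on edge]
    (2,6)@(5, 13): e=[18,0,6] → #  [on edge]
    (3,6)@(7, 13): e=[10,8,6] → #
    (4,6)@(9, 13): e=[2,16,6] → #
    (5,6)@(11, 13): e=[-6,24,6] → ·
    (2,7)@(5, 15): e=[14,-8,18] → ·
    (3,7)@(7, 15): e=[6,0,18] → #  [on edge]
    (4,7)@(9, 15): e=[-2,8,18] → ·
    (3,8)@(7, 17): e=[2,-8,30] → ·
    (4,8)@(9, 17): e=[-6,0,30] → ·  [on edge]
    (5,9)@(11, 19): e=[-18,0,42] → ·  [on edge]
  covered (4 px):
    · · · · · ·
    · · · · · ·
    · · · · · ·
    · · · · · ·
    · · · · · ·
    · · · · · ·
    · · # # # ·
    · · · # · ·
    · · · · · ·
    · · · · · ·
    · · · · · ·

Final: 26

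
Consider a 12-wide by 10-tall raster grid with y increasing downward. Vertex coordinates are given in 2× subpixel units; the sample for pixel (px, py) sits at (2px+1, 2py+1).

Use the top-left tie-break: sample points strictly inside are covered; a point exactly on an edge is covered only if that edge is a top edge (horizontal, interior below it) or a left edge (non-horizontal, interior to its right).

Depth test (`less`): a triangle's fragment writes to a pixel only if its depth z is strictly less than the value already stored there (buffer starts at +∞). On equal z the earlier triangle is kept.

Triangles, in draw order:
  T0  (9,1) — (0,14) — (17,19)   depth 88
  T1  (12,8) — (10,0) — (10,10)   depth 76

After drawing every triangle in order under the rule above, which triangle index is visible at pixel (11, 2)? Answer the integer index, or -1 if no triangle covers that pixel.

T0:
  2·area = 266  (B↔C swapped to make it positive)
  edge (9, 1)→(17, 19): d=(8,18) right/bottom  bias=-1
  edge (17, 19)→(0, 14): d=(-17,-5) top-left  bias=+0
  edge (0, 14)→(9, 1): d=(9,-13) top-left  bias=+0
    (4,0)@(9, 1): e=[0,266,0] → ·  [on edge]
    (4,1)@(9, 3): e=[16,232,18] → #
    (5,1)@(11, 3): e=[-20,242,44] → ·
    (3,2)@(7, 5): e=[68,188,10] → #
    (5,2)@(11, 5): e=[-4,208,62] → ·
    (2,3)@(5, 7): e=[120,144,2] → #
    (5,3)@(11, 7): e=[12,174,80] → #
    (6,3)@(13, 7): e=[-24,184,106] → ·
    (2,4)@(5, 9): e=[136,110,20] → #
    (6,4)@(13, 9): e=[-8,150,124] → ·
    (1,5)@(3, 11): e=[188,66,12] → #
    (6,5)@(13, 11): e=[8,116,142] → #
    (8,9)@(17, 19): e=[0,0,266] → ·  [on edge]
  covered (33 px):
    · · · · · · · · · · · ·
    · · · · # · · · · · · ·
    · · · # # · · · · · · ·
    · · # # # # · · · · · ·
    · · # # # # · · · · · ·
    · # # # # # # · · · · ·
    # # # # # # # · · · · ·
    · · # # # # # # · · · ·
    · · · · · # # # · · · ·
    · · · · · · · · · · · ·
T1:
  2·area = 20  (B↔C swapped to make it positive)
  edge (12, 8)→(10, 10): d=(-2,2) right/bottom  bias=-1
  edge (10, 10)→(10, 0): d=(0,-10) top-left  bias=+0
  edge (10, 0)→(12, 8): d=(2,8) right/bottom  bias=-1
    (9,0)@(19, 1): e=[0,90,-70] → ·  [on edge]
    (8,1)@(17, 3): e=[0,70,-50] → ·  [on edge]
    (5,2)@(11, 5): e=[8,10,2] → #
    (6,2)@(13, 5): e=[4,30,-14] → ·
    (7,2)@(15, 5): e=[0,50,-30] → ·  [on edge]
    (5,3)@(11, 7): e=[4,10,6] → #
    (6,3)@(13, 7): e=[0,30,-10] → ·  [on edge]
    (5,4)@(11, 9): e=[0,10,10] → ·  [on edge]
    (4,5)@(9, 11): e=[0,-10,30] → ·  [on edge]
    (3,6)@(7, 13): e=[0,-30,50] → ·  [on edge]
    (2,7)@(5, 15): e=[0,-50,70] → ·  [on edge]
    (1,8)@(3, 17): e=[0,-70,90] → ·  [on edge]
    (0,9)@(1, 19): e=[0,-90,110] → ·  [on edge]
  covered (2 px):
    · · · · · · · · · · · ·
    · · · · · · · · · · · ·
    · · · · · # · · · · · ·
    · · · · · # · · · · · ·
    · · · · · · · · · · · ·
    · · · · · · · · · · · ·
    · · · · · · · · · · · ·
    · · · · · · · · · · · ·
    · · · · · · · · · · · ·
    · · · · · · · · · · · ·

Z-buffer (winner per pixel, '.' = empty):
  . . . . . . . . . . . .
  . . . . 0 . . . . . . .
  . . . 0 0 1 . . . . . .
  . . 0 0 0 1 . . . . . .
  . . 0 0 0 0 . . . . . .
  . 0 0 0 0 0 0 . . . . .
  0 0 0 0 0 0 0 . . . . .
  . . 0 0 0 0 0 0 . . . .
  . . . . . 0 0 0 . . . .
  . . . . . . . . . . . .

Answer: -1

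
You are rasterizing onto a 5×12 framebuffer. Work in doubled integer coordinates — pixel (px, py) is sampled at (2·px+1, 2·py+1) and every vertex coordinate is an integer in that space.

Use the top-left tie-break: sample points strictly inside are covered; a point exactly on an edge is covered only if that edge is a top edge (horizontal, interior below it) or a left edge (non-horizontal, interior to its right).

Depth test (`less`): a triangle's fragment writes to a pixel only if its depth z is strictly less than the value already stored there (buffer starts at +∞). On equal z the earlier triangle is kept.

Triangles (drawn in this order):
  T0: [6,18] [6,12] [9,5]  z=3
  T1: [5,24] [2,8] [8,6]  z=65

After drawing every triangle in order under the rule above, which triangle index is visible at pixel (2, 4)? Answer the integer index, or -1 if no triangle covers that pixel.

T0:
  2·area = 18
  edge (6, 18)→(6, 12): d=(0,-6) top-left  bias=+0
  edge (6, 12)→(9, 5): d=(3,-7) top-left  bias=+0
  edge (9, 5)→(6, 18): d=(-3,13) right/bottom  bias=-1
    (4,2)@(9, 5): e=[18,0,0] → ·  [on edge]
    (3,5)@(7, 11): e=[6,4,8] → #
    (4,5)@(9, 11): e=[18,18,-18] → ·
    (3,6)@(7, 13): e=[6,10,2] → #
    (4,6)@(9, 13): e=[18,24,-24] → ·
    (3,7)@(7, 15): e=[6,16,-4] → ·
    (1,9)@(3, 19): e=[-18,0,36] → ·  [on edge]
  covered (2 px):
    · · · · ·
    · · · · ·
    · · · · ·
    · · · · ·
    · · · · ·
    · · · # ·
    · · · # ·
    · · · · ·
    · · · · ·
    · · · · ·
    · · · · ·
    · · · · ·
T1:
  2·area = 102
  edge (5, 24)→(2, 8): d=(-3,-16) top-left  bias=+0
  edge (2, 8)→(8, 6): d=(6,-2) top-left  bias=+0
  edge (8, 6)→(5, 24): d=(-3,18) right/bottom  bias=-1
    (2,3)@(5, 7): e=[51,0,51] → #  [on edge]
    (3,3)@(7, 7): e=[83,4,15] → #
    (4,3)@(9, 7): e=[115,8,-21] → ·
    (1,4)@(3, 9): e=[13,8,81] → #
    (4,4)@(9, 9): e=[109,20,-27] → ·
    (1,5)@(3, 11): e=[7,20,75] → #
    (4,5)@(9, 11): e=[103,32,-33] → ·
    (1,6)@(3, 13): e=[1,32,69] → #
    (3,6)@(7, 13): e=[65,40,-3] → ·
    (1,7)@(3, 15): e=[-5,44,63] → ·
    (2,7)@(5, 15): e=[27,48,27] → #
    (3,7)@(7, 15): e=[59,52,-9] → ·
  covered (15 px):
    · · · · ·
    · · · · ·
    · · · · ·
    · · # # ·
    · # # # ·
    · # # # ·
    · # # · ·
    · · # · ·
    · · # · ·
    · · # · ·
    · · # · ·
    · · # · ·

Z-buffer (winner per pixel, '.' = empty):
  . . . . .
  . . . . .
  . . . . .
  . . 1 1 .
  . 1 1 1 .
  . 1 1 0 .
  . 1 1 0 .
  . . 1 . .
  . . 1 . .
  . . 1 . .
  . . 1 . .
  . . 1 . .

Answer: 1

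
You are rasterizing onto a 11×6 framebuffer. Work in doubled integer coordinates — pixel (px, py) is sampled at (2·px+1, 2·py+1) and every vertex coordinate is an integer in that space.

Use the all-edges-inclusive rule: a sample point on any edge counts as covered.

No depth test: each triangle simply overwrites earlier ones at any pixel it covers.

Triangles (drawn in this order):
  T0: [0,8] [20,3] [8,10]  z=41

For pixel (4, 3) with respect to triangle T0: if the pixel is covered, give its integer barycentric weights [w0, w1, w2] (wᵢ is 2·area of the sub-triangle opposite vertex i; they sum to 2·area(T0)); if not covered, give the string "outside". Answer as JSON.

T0:
  2·area = 80
  edge (0, 8)→(20, 3): d=(20,-5) inclusive
  edge (20, 3)→(8, 10): d=(-12,7) inclusive
  edge (8, 10)→(0, 8): d=(-8,-2) inclusive
    (6,2)@(13, 5): e=[5,25,50] → X
    (7,2)@(15, 5): e=[15,11,54] → X
    (8,2)@(17, 5): e=[25,-3,58] → .
    (2,3)@(5, 7): e=[5,57,18] → X
    (3,3)@(7, 7): e=[15,43,22] → X
    (4,3)@(9, 7): e=[25,29,26] → X
    (5,3)@(11, 7): e=[35,15,30] → X
    (7,3)@(15, 7): e=[55,-13,38] → .
    (2,4)@(5, 9): e=[45,33,2] → X
    (5,4)@(11, 9): e=[75,-9,14] → .
    (6,4)@(13, 9): e=[85,-23,18] → .
    (2,5)@(5, 11): e=[85,9,-14] → .
  covered (10 px):
    . . . . . . . . . . .
    . . . . . . . . . . .
    . . . . . . X X . . .
    . . X X X X X . . . .
    . . X X X . . . . . .
    . . . . . . . . . . .

Final: [29,26,25]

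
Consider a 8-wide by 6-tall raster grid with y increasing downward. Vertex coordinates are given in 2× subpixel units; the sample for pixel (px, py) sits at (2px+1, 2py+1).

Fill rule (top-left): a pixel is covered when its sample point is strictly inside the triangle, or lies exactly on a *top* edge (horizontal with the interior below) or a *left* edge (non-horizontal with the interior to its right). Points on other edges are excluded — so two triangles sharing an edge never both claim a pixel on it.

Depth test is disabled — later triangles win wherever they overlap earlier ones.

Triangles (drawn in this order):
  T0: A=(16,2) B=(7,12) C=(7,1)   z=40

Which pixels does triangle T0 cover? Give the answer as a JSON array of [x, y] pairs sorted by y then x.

T0:
  2·area = 99
  edge (16, 2)→(7, 12): d=(-9,10) right/bottom  bias=-1
  edge (7, 12)→(7, 1): d=(0,-11) top-left  bias=+0
  edge (7, 1)→(16, 2): d=(9,1) right/bottom  bias=-1
    (3,0)@(7, 1): e=[99,0,0] → ·  [on edge]
    (3,1)@(7, 3): e=[81,0,18] → #  [on edge]
    (4,1)@(9, 3): e=[61,22,16] → #
    (5,1)@(11, 3): e=[41,44,14] → #
    (6,1)@(13, 3): e=[21,66,12] → #
    (7,1)@(15, 3): e=[1,88,10] → #
    (3,2)@(7, 5): e=[63,0,36] → #  [on edge]
    (7,2)@(15, 5): e=[-17,88,28] → ·
    (3,3)@(7, 7): e=[45,0,54] → #  [on edge]
    (6,3)@(13, 7): e=[-15,66,48] → ·
    (3,4)@(7, 9): e=[27,0,72] → #  [on edge]
    (5,4)@(11, 9): e=[-13,44,68] → ·
    (3,5)@(7, 11): e=[9,0,90] → #  [on edge]
  covered (15 px):
    · · · · · · · ·
    · · · # # # # #
    · · · # # # # ·
    · · · # # # · ·
    · · · # # · · ·
    · · · # · · · ·

Result: [[3,1],[4,1],[5,1],[6,1],[7,1],[3,2],[4,2],[5,2],[6,2],[3,3],[4,3],[5,3],[3,4],[4,4],[3,5]]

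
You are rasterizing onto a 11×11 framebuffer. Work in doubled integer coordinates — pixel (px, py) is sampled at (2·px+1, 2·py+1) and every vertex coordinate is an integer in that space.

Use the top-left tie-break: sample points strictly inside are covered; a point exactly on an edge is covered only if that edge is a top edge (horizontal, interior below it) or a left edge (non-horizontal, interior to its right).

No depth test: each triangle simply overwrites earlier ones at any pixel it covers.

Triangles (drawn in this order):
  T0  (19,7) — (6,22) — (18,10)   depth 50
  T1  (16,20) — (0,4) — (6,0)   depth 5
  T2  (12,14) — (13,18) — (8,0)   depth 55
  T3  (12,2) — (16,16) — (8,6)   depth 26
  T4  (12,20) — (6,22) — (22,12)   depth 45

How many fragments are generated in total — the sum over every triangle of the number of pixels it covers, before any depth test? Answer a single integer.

T0:
  2·area = 24  (B↔C swapped to make it positive)
  edge (19, 7)→(18, 10): d=(-1,3) right/bottom  bias=-1
  edge (18, 10)→(6, 22): d=(-12,12) right/bottom  bias=-1
  edge (6, 22)→(19, 7): d=(13,-15) top-left  bias=+0
    (10,0)@(21, 1): e=[0,72,-48] → ·  [on edge]
    (9,3)@(19, 7): e=[0,24,0] → ·  [on edge]
    (10,3)@(21, 7): e=[-6,0,30] → ·  [on edge]
    (9,4)@(19, 9): e=[-2,0,26] → ·  [on edge]
    (8,5)@(17, 11): e=[2,0,22] → ·  [on edge]
    (7,6)@(15, 13): e=[6,0,18] → ·  [on edge]
    (8,6)@(17, 13): e=[0,-24,48] → ·  [on edge]
    (6,7)@(13, 15): e=[10,0,14] → ·  [on edge]
    (5,8)@(11, 17): e=[14,0,10] → ·  [on edge]
    (4,9)@(9, 19): e=[18,0,6] → ·  [on edge]
    (7,9)@(15, 19): e=[0,-72,96] → ·  [on edge]
    (3,10)@(7, 21): e=[22,0,2] → ·  [on edge]
  covered (0 px):
    · · · · · · · · · · ·
    · · · · · · · · · · ·
    · · · · · · · · · · ·
    · · · · · · · · · · ·
    · · · · · · · · · · ·
    · · · · · · · · · · ·
    · · · · · · · · · · ·
    · · · · · · · · · · ·
    · · · · · · · · · · ·
    · · · · · · · · · · ·
    · · · · · · · · · · ·
T1:
  2·area = 160
  edge (16, 20)→(0, 4): d=(-16,-16) top-left  bias=+0
  edge (0, 4)→(6, 0): d=(6,-4) top-left  bias=+0
  edge (6, 0)→(16, 20): d=(10,20) right/bottom  bias=-1
    (2,0)@(5, 1): e=[128,2,30] → █
    (3,0)@(7, 1): e=[160,10,-10] → ·
    (1,1)@(3, 3): e=[64,6,90] → █
    (3,1)@(7, 3): e=[128,22,10] → █
    (4,1)@(9, 3): e=[160,30,-30] → ·
    (0,2)@(1, 5): e=[0,10,150] → █  [on edge]
    (4,2)@(9, 5): e=[128,42,-10] → ·
    (0,3)@(1, 7): e=[-32,22,170] → ·
    (1,3)@(3, 7): e=[0,30,130] → █  [on edge]
    (4,3)@(9, 7): e=[96,54,10] → █
    (5,3)@(11, 7): e=[128,62,-30] → ·
    (1,4)@(3, 9): e=[-32,42,150] → ·
    (2,4)@(5, 9): e=[0,50,110] → █  [on edge]
    (3,5)@(7, 11): e=[0,70,90] → █  [on edge]
    (4,6)@(9, 13): e=[0,90,70] → █  [on edge]
    (5,7)@(11, 15): e=[0,110,50] → █  [on edge]
    (6,8)@(13, 17): e=[0,130,30] → █  [on edge]
    (7,9)@(15, 19): e=[0,150,10] → █  [on edge]
    (8,10)@(17, 21): e=[0,170,-10] → ·  [on edge]
  covered (24 px):
    · · █ · · · · · · · ·
    · █ █ █ · · · · · · ·
    █ █ █ █ · · · · · · ·
    · █ █ █ █ · · · · · ·
    · · █ █ █ · · · · · ·
    · · · █ █ █ · · · · ·
    · · · · █ █ · · · · ·
    · · · · · █ █ · · · ·
    · · · · · · █ · · · ·
    · · · · · · · █ · · ·
    · · · · · · · · · · ·
T2:
  2·area = 2
  edge (12, 14)→(13, 18): d=(1,4) right/bottom  bias=-1
  edge (13, 18)→(8, 0): d=(-5,-18) top-left  bias=+0
  edge (8, 0)→(12, 14): d=(4,14) right/bottom  bias=-1
  covered (0 px):
    · · · · · · · · · · ·
    · · · · · · · · · · ·
    · · · · · · · · · · ·
    · · · · · · · · · · ·
    · · · · · · · · · · ·
    · · · · · · · · · · ·
    · · · · · · · · · · ·
    · · · · · · · · · · ·
    · · · · · · · · · · ·
    · · · · · · · · · · ·
    · · · · · · · · · · ·
T3:
  2·area = 72
  edge (12, 2)→(16, 16): d=(4,14) right/bottom  bias=-1
  edge (16, 16)→(8, 6): d=(-8,-10) top-left  bias=+0
  edge (8, 6)→(12, 2): d=(4,-4) top-left  bias=+0
    (6,0)@(13, 1): e=[-18,90,0] → ·  [on edge]
    (5,1)@(11, 3): e=[18,54,0] → █  [on edge]
    (6,1)@(13, 3): e=[-10,74,8] → ·
    (4,2)@(9, 5): e=[54,18,0] → █  [on edge]
    (6,2)@(13, 5): e=[-2,58,16] → ·
    (3,3)@(7, 7): e=[90,-18,0] → ·  [on edge]
    (4,3)@(9, 7): e=[62,2,8] → █
    (6,3)@(13, 7): e=[6,42,24] → █
    (7,3)@(15, 7): e=[-22,62,32] → ·
    (2,4)@(5, 9): e=[126,-54,0] → ·  [on edge]
    (4,4)@(9, 9): e=[70,-14,16] → ·
    (5,4)@(11, 9): e=[42,6,24] → █
    (1,5)@(3, 11): e=[162,-90,0] → ·  [on edge]
    (0,6)@(1, 13): e=[198,-126,0] → ·  [on edge]
  covered (10 px):
    · · · · · · · · · · ·
    · · · · · █ · · · · ·
    · · · · █ █ · · · · ·
    · · · · █ █ █ · · · ·
    · · · · · █ █ · · · ·
    · · · · · · █ · · · ·
    · · · · · · · █ · · ·
    · · · · · · · · · · ·
    · · · · · · · · · · ·
    · · · · · · · · · · ·
    · · · · · · · · · · ·
T4:
  2·area = 28
  edge (12, 20)→(6, 22): d=(-6,2) right/bottom  bias=-1
  edge (6, 22)→(22, 12): d=(16,-10) top-left  bias=+0
  edge (22, 12)→(12, 20): d=(-10,8) right/bottom  bias=-1
    (7,8)@(15, 17): e=[12,10,6] → █
    (8,8)@(17, 17): e=[8,30,-10] → ·
    (10,8)@(21, 17): e=[0,70,-42] → ·  [on edge]
    (5,9)@(11, 19): e=[8,2,18] → █
    (6,9)@(13, 19): e=[4,22,2] → █
    (7,9)@(15, 19): e=[0,42,-14] → ·  [on edge]
    (4,10)@(9, 21): e=[0,14,14] → ·  [on edge]
    (5,10)@(11, 21): e=[-4,34,-2] → ·
    (6,10)@(13, 21): e=[-8,54,-18] → ·
  covered (3 px):
    · · · · · · · · · · ·
    · · · · · · · · · · ·
    · · · · · · · · · · ·
    · · · · · · · · · · ·
    · · · · · · · · · · ·
    · · · · · · · · · · ·
    · · · · · · · · · · ·
    · · · · · · · · · · ·
    · · · · · · · █ · · ·
    · · · · · █ █ · · · ·
    · · · · · · · · · · ·

Answer: 37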